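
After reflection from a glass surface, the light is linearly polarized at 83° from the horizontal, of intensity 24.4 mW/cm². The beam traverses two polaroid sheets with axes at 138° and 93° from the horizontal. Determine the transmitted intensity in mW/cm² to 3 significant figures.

I₁ = 24.4 mW/cm² · cos²(55°) = 8.027 mW/cm².
I₂ = I₁ · cos²(45°) = 8.027 · 0.5 = 4.014 mW/cm².

I ≈ 4.01 mW/cm²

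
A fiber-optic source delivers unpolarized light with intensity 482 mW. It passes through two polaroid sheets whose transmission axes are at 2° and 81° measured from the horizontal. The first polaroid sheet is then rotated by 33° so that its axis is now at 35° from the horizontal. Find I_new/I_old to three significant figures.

I_new/I_old ≈ 13.3

Before rotation:
Unpolarized light through the first polarizer → I₁ = ½ I₀, now polarized at 2°.
I₂ = I₁ cos²(81° − 2°) = 0.5 I₀ · cos²(79°) = 0.0182 I₀.
After rotation:
Unpolarized light through the first polarizer → I₁ = ½ I₀, now polarized at 35°.
I₂ = I₁ cos²(81° − 35°) = 0.5 I₀ · cos²(46°) = 0.2413 I₀.
Ratio = 0.2413 / 0.0182 = 13.25.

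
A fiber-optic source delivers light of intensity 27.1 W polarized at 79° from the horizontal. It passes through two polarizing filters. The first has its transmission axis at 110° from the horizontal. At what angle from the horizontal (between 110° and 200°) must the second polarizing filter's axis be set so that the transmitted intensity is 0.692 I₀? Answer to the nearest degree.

I₁ = I₀ cos²(110° − 79°) = I₀ cos²(31°) = 0.7347 I₀.
Need I₂/I₀ = 0.692, so cos²(θ − 110°) = 0.692 / 0.7347 = 0.9418.
θ − 110° = arccos(√0.9418) = 14.0°, giving θ ≈ 110 + 14.0 = 124.0°.

θ ≈ 124°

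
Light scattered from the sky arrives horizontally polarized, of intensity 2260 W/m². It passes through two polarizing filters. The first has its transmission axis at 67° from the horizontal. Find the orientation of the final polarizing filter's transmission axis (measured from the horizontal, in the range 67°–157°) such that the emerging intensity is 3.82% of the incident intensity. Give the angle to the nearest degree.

θ ≈ 127°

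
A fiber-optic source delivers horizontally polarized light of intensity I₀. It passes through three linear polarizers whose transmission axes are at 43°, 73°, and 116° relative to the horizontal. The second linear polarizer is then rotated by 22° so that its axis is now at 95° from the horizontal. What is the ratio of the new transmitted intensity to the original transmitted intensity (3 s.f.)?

I_new/I_old ≈ 0.824

Before rotation:
By Malus's law, I₁ = I₀ cos²(43° − 0°) = I₀ cos²(43°) = 0.5349 I₀.
I₂ = I₁ cos²(73° − 43°) = 0.5349 I₀ · cos²(30°) = 0.4012 I₀.
I₃ = I₂ cos²(116° − 73°) = 0.4012 I₀ · cos²(43°) = 0.2146 I₀.
After rotation:
I₁ = I₀ cos²(43° − 0°) = I₀ cos²(43°) = 0.5349 I₀.
I₂ = I₁ cos²(95° − 43°) = 0.5349 I₀ · cos²(52°) = 0.2027 I₀.
I₃ = I₂ cos²(116° − 95°) = 0.2027 I₀ · cos²(21°) = 0.1767 I₀.
Ratio = 0.1767 / 0.2146 = 0.8235.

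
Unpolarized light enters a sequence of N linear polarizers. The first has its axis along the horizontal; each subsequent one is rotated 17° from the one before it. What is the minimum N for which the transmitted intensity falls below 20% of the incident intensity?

N = 12

First polarizer halves the unpolarized light: factor 1/2.
Each further stage multiplies by cos²(17°) = 0.9145.
After N polarizers: T = 0.5·0.9145^(N−1). Require T < 0.20 ⇒ N−1 > ln(0.20/0.5)/ln(0.9145) = 10.25, so N−1 ≥ 11 and N = 12.
Check: N=12 gives T = 0.1871 < 0.20; N=11 gives T = 0.2046.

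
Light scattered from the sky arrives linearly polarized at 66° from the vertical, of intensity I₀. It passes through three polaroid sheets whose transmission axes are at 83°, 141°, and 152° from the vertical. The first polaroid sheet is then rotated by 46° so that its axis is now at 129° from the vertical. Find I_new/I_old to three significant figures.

I_new/I_old ≈ 0.768

Before rotation:
I₁ = I₀ cos²(83° − 66°) = I₀ cos²(17°) = 0.9145 I₀.
I₂ = I₁ cos²(141° − 83°) = 0.9145 I₀ · cos²(58°) = 0.2568 I₀.
I₃ = I₂ cos²(152° − 141°) = 0.2568 I₀ · cos²(11°) = 0.2475 I₀.
After rotation:
I₁ = I₀ cos²(129° − 66°) = I₀ cos²(63°) = 0.2061 I₀.
I₂ = I₁ cos²(141° − 129°) = 0.2061 I₀ · cos²(12°) = 0.1972 I₀.
I₃ = I₂ cos²(152° − 141°) = 0.1972 I₀ · cos²(11°) = 0.19 I₀.
Ratio = 0.19 / 0.2475 = 0.7679.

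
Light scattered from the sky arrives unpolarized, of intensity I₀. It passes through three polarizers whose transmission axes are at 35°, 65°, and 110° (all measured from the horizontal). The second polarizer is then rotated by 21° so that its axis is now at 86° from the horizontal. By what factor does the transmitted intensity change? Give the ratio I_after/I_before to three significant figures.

I_new/I_old ≈ 0.881

Before rotation:
Unpolarized light through the first polarizer → I₁ = ½ I₀, now polarized at 35°.
I₂ = I₁ cos²(65° − 35°) = 0.5 I₀ · cos²(30°) = 0.375 I₀.
I₃ = I₂ cos²(110° − 65°) = 0.375 I₀ · cos²(45°) = 0.1875 I₀.
After rotation:
Unpolarized light through the first polarizer → I₁ = ½ I₀, now polarized at 35°.
I₂ = I₁ cos²(86° − 35°) = 0.5 I₀ · cos²(51°) = 0.198 I₀.
I₃ = I₂ cos²(110° − 86°) = 0.198 I₀ · cos²(24°) = 0.1653 I₀.
Ratio = 0.1653 / 0.1875 = 0.8814.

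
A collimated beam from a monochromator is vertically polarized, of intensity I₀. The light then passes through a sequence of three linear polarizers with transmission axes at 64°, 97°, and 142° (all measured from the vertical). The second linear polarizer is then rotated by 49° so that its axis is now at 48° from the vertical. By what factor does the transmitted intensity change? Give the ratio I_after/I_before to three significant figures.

I_new/I_old ≈ 0.0128

Before rotation:
I₁ = I₀ cos²(64° − 0°) = I₀ cos²(64°) = 0.1922 I₀.
I₂ = I₁ cos²(97° − 64°) = 0.1922 I₀ · cos²(33°) = 0.1352 I₀.
I₃ = I₂ cos²(142° − 97°) = 0.1352 I₀ · cos²(45°) = 0.06758 I₀.
After rotation:
I₁ = I₀ cos²(64° − 0°) = I₀ cos²(64°) = 0.1922 I₀.
I₂ = I₁ cos²(48° − 64°) = 0.1922 I₀ · cos²(16°) = 0.1776 I₀.
Angle between axes 2 and 3: 86°. I₃ = 0.1776 I₀ · cos²(86°) = 0.000864 I₀.
Ratio = 0.000864 / 0.06758 = 0.01278.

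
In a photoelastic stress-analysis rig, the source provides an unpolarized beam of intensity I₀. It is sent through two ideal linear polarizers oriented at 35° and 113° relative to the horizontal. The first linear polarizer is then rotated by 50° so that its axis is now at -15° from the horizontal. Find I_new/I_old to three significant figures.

Before rotation:
Unpolarized light through the first polarizer → I₁ = ½ I₀, now polarized at 35°.
I₂ = I₁ cos²(113° − 35°) = 0.5 I₀ · cos²(78°) = 0.02161 I₀.
After rotation:
Unpolarized light through the first polarizer → I₁ = ½ I₀, now polarized at -15°.
Angle between axes 1 and 2: 52°. I₂ = 0.5 I₀ · cos²(52°) = 0.1895 I₀.
Ratio = 0.1895 / 0.02161 = 8.769.

I_new/I_old ≈ 8.77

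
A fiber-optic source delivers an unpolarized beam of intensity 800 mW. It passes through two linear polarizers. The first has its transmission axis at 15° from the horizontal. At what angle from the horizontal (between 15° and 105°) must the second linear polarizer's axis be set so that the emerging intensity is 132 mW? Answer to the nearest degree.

Unpolarized light through the first polarizer → I₁ = ½ I₀, now polarized at 15°.
Target fraction: 132 / 800 mW = 0.165 of I₀.
Need I₂/I₀ = 0.165, so cos²(θ − 15°) = 0.165 / 0.5 = 0.33.
θ − 15° = arccos(√0.33) = 54.9°, giving θ ≈ 15 + 54.9 = 69.9°.

θ ≈ 70°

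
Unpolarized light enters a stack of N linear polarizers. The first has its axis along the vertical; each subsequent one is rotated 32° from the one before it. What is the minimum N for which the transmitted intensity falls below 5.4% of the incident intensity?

N = 8

First polarizer halves the unpolarized light: factor 1/2.
Each further stage multiplies by cos²(32°) = 0.7192.
After N polarizers: T = 0.5·0.7192^(N−1). Require T < 0.054 ⇒ N−1 > ln(0.054/0.5)/ln(0.7192) = 6.75, so N−1 ≥ 7 and N = 8.
Check: N=8 gives T = 0.04976 < 0.054; N=7 gives T = 0.06919.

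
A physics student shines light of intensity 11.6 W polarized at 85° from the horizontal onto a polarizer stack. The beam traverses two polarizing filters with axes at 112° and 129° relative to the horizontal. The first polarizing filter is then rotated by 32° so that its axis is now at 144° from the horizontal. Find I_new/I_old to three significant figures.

I_new/I_old ≈ 0.341

Before rotation:
I₁ = I₀ cos²(112° − 85°) = I₀ cos²(27°) = 0.7939 I₀.
I₂ = I₁ cos²(129° − 112°) = 0.7939 I₀ · cos²(17°) = 0.726 I₀.
After rotation:
I₁ = I₀ cos²(144° − 85°) = I₀ cos²(59°) = 0.2653 I₀.
I₂ = I₁ cos²(129° − 144°) = 0.2653 I₀ · cos²(15°) = 0.2475 I₀.
Ratio = 0.2475 / 0.726 = 0.3409.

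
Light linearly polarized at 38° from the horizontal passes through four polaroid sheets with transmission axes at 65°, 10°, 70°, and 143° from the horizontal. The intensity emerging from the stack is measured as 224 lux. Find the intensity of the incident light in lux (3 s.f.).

I₁ = I₀ cos²(65° − 38°) = I₀ cos²(27°) = 0.7939 I₀.
I₂ = I₁ cos²(10° − 65°) = 0.7939 I₀ · cos²(55°) = 0.2612 I₀.
I₃ = I₂ cos²(70° − 10°) = 0.2612 I₀ · cos²(60°) = 0.0653 I₀.
I₄ = I₃ cos²(143° − 70°) = 0.0653 I₀ · cos²(73°) = 0.005582 I₀.
So 224 lux = 0.005582 I₀, giving I₀ = 224/0.005582 = 4.013e+04 lux.

I₀ ≈ 4.01e4 lux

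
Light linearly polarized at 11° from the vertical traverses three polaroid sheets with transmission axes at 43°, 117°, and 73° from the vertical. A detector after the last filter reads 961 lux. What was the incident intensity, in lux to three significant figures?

I₁ = I₀ cos²(43° − 11°) = I₀ cos²(32°) = 0.7192 I₀.
I₂ = I₁ cos²(117° − 43°) = 0.7192 I₀ · cos²(74°) = 0.05464 I₀.
I₃ = I₂ cos²(73° − 117°) = 0.05464 I₀ · cos²(44°) = 0.02827 I₀.
So 961 lux = 0.02827 I₀, giving I₀ = 961/0.02827 = 3.399e+04 lux.

I₀ ≈ 3.40e4 lux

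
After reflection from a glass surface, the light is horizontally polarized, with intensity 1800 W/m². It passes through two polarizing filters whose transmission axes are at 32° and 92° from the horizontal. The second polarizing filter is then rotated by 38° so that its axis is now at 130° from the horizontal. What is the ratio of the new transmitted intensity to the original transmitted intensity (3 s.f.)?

I_new/I_old ≈ 0.0775

Before rotation:
I₁ = I₀ cos²(32° − 0°) = I₀ cos²(32°) = 0.7192 I₀.
I₂ = I₁ cos²(92° − 32°) = 0.7192 I₀ · cos²(60°) = 0.1798 I₀.
After rotation:
I₁ = I₀ cos²(32° − 0°) = I₀ cos²(32°) = 0.7192 I₀.
Angle between axes 1 and 2: 82°. I₂ = 0.7192 I₀ · cos²(82°) = 0.01393 I₀.
Ratio = 0.01393 / 0.1798 = 0.07748.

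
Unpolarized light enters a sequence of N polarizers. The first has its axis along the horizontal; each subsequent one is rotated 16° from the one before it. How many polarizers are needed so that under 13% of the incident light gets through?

N = 19

First polarizer halves the unpolarized light: factor 1/2.
Each further stage multiplies by cos²(16°) = 0.924.
After N polarizers: T = 0.5·0.924^(N−1). Require T < 0.13 ⇒ N−1 > ln(0.13/0.5)/ln(0.924) = 17.05, so N−1 ≥ 18 and N = 19.
Check: N=19 gives T = 0.1206 < 0.13; N=18 gives T = 0.1305.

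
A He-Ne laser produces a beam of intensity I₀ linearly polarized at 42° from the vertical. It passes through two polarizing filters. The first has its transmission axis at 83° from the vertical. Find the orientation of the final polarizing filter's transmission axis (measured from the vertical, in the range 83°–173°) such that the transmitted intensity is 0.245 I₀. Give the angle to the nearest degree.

θ ≈ 132°

By Malus's law, I₁ = I₀ cos²(83° − 42°) = I₀ cos²(41°) = 0.5696 I₀.
Need I₂/I₀ = 0.245, so cos²(θ − 83°) = 0.245 / 0.5696 = 0.4301.
θ − 83° = arccos(√0.4301) = 49.0°, giving θ ≈ 83 + 49.0 = 132.0°.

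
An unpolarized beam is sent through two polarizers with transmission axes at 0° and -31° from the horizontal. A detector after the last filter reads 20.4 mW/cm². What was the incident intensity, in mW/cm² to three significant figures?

I₀ ≈ 55.5 mW/cm²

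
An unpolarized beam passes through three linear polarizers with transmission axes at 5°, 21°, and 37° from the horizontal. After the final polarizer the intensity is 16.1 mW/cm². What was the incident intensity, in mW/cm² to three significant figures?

Unpolarized light through the first polarizer → I₁ = ½ I₀, now polarized at 5°.
I₂ = I₁ cos²(21° − 5°) = 0.5 I₀ · cos²(16°) = 0.462 I₀.
I₃ = I₂ cos²(37° − 21°) = 0.462 I₀ · cos²(16°) = 0.4269 I₀.
So 16.1 mW/cm² = 0.4269 I₀, giving I₀ = 16.1/0.4269 = 37.71 mW/cm².

I₀ ≈ 37.7 mW/cm²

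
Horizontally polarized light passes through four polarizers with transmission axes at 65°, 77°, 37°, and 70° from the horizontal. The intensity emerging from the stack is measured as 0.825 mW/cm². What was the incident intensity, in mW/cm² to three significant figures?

By Malus's law, I₁ = I₀ cos²(65° − 0°) = I₀ cos²(65°) = 0.1786 I₀.
I₂ = I₁ cos²(77° − 65°) = 0.1786 I₀ · cos²(12°) = 0.1709 I₀.
I₃ = I₂ cos²(37° − 77°) = 0.1709 I₀ · cos²(40°) = 0.1003 I₀.
I₄ = I₃ cos²(70° − 37°) = 0.1003 I₀ · cos²(33°) = 0.07053 I₀.
So 0.825 mW/cm² = 0.07053 I₀, giving I₀ = 0.825/0.07053 = 11.7 mW/cm².

I₀ ≈ 11.7 mW/cm²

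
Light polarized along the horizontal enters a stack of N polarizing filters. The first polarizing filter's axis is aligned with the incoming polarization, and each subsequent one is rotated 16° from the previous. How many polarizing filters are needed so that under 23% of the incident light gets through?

First polarizer is aligned with the polarization: full transmission.
Each further stage multiplies by cos²(16°) = 0.924.
After N polarizers: T = 0.924^(N−1). Require T < 0.23 ⇒ N−1 > ln(0.23)/ln(0.924) = 18.60, so N−1 ≥ 19 and N = 20.
Check: N=20 gives T = 0.2228 < 0.23; N=19 gives T = 0.2412.

N = 20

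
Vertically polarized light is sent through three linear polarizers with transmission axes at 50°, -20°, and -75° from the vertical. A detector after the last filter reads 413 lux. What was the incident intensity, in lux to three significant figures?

I₁ = I₀ cos²(50° − 0°) = I₀ cos²(50°) = 0.4132 I₀.
I₂ = I₁ cos²(-20° − 50°) = 0.4132 I₀ · cos²(70°) = 0.04833 I₀.
I₃ = I₂ cos²(-75° + 20°) = 0.04833 I₀ · cos²(55°) = 0.0159 I₀.
So 413 lux = 0.0159 I₀, giving I₀ = 413/0.0159 = 2.597e+04 lux.

I₀ ≈ 2.60e4 lux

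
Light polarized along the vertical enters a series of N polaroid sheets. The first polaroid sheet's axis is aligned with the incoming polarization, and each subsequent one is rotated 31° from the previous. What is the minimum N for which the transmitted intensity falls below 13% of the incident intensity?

First polarizer is aligned with the polarization: full transmission.
Each further stage multiplies by cos²(31°) = 0.7347.
After N polarizers: T = 0.7347^(N−1). Require T < 0.13 ⇒ N−1 > ln(0.13)/ln(0.7347) = 6.62, so N−1 ≥ 7 and N = 8.
Check: N=8 gives T = 0.1156 < 0.13; N=7 gives T = 0.1573.

N = 8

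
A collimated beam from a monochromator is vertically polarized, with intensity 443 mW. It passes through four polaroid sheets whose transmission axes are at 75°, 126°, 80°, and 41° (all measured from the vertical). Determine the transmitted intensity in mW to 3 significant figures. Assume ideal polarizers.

I₁ = 443 mW · cos²(75°) = 29.68 mW.
I₂ = I₁ · cos²(51°) = 29.68 · 0.396 = 11.75 mW.
I₃ = I₂ · cos²(46°) = 11.75 · 0.4826 = 5.671 mW.
I₄ = I₃ · cos²(39°) = 5.671 · 0.604 = 3.425 mW.

I ≈ 3.43 mW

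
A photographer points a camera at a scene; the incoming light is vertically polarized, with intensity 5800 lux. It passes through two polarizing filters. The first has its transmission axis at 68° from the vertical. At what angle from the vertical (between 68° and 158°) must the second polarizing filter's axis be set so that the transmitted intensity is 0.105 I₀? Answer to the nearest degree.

θ ≈ 98°

By Malus's law, I₁ = I₀ cos²(68° − 0°) = I₀ cos²(68°) = 0.1403 I₀.
Need I₂/I₀ = 0.105, so cos²(θ − 68°) = 0.105 / 0.1403 = 0.7482.
θ − 68° = arccos(√0.7482) = 30.1°, giving θ ≈ 68 + 30.1 = 98.1°.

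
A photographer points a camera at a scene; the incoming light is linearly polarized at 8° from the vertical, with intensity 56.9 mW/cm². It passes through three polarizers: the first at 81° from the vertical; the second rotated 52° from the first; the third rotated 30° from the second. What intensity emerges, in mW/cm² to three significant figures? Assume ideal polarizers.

I ≈ 1.38 mW/cm²

By Malus's law, I₁ = 56.9 mW/cm² · cos²(73°) = 4.864 mW/cm².
I₂ = I₁ · cos²(52°) = 4.864 · 0.379 = 1.844 mW/cm².
I₃ = I₂ · cos²(30°) = 1.844 · 0.75 = 1.383 mW/cm².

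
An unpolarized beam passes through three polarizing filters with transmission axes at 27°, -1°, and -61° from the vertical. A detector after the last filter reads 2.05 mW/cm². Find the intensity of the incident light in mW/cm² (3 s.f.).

I₀ ≈ 21.0 mW/cm²

Unpolarized light through the first polarizer → I₁ = ½ I₀, now polarized at 27°.
I₂ = I₁ cos²(-1° − 27°) = 0.5 I₀ · cos²(28°) = 0.3898 I₀.
I₃ = I₂ cos²(-61° + 1°) = 0.3898 I₀ · cos²(60°) = 0.09745 I₀.
So 2.05 mW/cm² = 0.09745 I₀, giving I₀ = 2.05/0.09745 = 21.04 mW/cm².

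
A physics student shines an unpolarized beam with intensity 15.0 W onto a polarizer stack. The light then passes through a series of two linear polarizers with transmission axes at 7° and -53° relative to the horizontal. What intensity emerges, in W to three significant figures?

I ≈ 1.88 W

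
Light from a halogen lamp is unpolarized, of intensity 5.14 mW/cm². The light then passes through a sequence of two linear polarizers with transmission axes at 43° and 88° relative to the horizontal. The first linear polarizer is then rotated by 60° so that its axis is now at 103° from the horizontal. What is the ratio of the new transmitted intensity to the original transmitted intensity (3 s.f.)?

Before rotation:
Unpolarized light through the first polarizer → I₁ = ½ I₀, now polarized at 43°.
I₂ = I₁ cos²(88° − 43°) = 0.5 I₀ · cos²(45°) = 0.25 I₀.
After rotation:
Unpolarized light through the first polarizer → I₁ = ½ I₀, now polarized at 103°.
I₂ = I₁ cos²(88° − 103°) = 0.5 I₀ · cos²(15°) = 0.4665 I₀.
Ratio = 0.4665 / 0.25 = 1.866.

I_new/I_old ≈ 1.87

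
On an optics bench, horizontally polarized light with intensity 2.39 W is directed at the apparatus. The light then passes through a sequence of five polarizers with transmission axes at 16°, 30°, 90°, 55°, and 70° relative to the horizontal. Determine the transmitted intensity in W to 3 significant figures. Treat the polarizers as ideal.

I ≈ 0.325 W

I₁ = 2.39 W · cos²(16°) = 2.208 W.
I₂ = I₁ · cos²(14°) = 2.208 · 0.9415 = 2.079 W.
I₃ = I₂ · cos²(60°) = 2.079 · 0.25 = 0.5198 W.
I₄ = I₃ · cos²(35°) = 0.5198 · 0.671 = 0.3488 W.
I₅ = I₄ · cos²(15°) = 0.3488 · 0.933 = 0.3254 W.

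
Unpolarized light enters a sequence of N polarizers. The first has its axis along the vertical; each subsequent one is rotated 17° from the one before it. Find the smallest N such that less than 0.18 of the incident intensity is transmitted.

N = 13

First polarizer halves the unpolarized light: factor 1/2.
Each further stage multiplies by cos²(17°) = 0.9145.
After N polarizers: T = 0.5·0.9145^(N−1). Require T < 0.18 ⇒ N−1 > ln(0.18/0.5)/ln(0.9145) = 11.43, so N−1 ≥ 12 and N = 13.
Check: N=13 gives T = 0.1711 < 0.18; N=12 gives T = 0.1871.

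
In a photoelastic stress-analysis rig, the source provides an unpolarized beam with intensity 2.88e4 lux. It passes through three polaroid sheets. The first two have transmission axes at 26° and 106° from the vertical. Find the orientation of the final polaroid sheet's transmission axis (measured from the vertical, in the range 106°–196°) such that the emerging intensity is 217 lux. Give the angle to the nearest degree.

Unpolarized light through the first polarizer → I₁ = ½ I₀, now polarized at 26°.
I₂ = I₁ cos²(106° − 26°) = 0.5 I₀ · cos²(80°) = 0.01508 I₀.
Target fraction: 217 / 2.88e4 lux = 0.007535 of I₀.
Need I₃/I₀ = 0.007535, so cos²(θ − 106°) = 0.007535 / 0.01508 = 0.4998.
θ − 106° = arccos(√0.4998) = 45.0°, giving θ ≈ 106 + 45.0 = 151.0°.

θ ≈ 151°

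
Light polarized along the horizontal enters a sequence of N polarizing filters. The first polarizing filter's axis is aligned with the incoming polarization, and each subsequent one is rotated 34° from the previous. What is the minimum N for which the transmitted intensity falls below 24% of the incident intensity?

First polarizer is aligned with the polarization: full transmission.
Each further stage multiplies by cos²(34°) = 0.6873.
After N polarizers: T = 0.6873^(N−1). Require T < 0.24 ⇒ N−1 > ln(0.24)/ln(0.6873) = 3.81, so N−1 ≥ 4 and N = 5.
Check: N=5 gives T = 0.2231 < 0.24; N=4 gives T = 0.3247.

N = 5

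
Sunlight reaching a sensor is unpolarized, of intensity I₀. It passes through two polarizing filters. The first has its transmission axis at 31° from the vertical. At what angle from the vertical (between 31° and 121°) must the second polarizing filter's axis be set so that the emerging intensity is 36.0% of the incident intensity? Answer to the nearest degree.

θ ≈ 63°

Unpolarized light through the first polarizer → I₁ = ½ I₀, now polarized at 31°.
Need I₂/I₀ = 0.36, so cos²(θ − 31°) = 0.36 / 0.5 = 0.72.
θ − 31° = arccos(√0.72) = 31.9°, giving θ ≈ 31 + 31.9 = 62.9°.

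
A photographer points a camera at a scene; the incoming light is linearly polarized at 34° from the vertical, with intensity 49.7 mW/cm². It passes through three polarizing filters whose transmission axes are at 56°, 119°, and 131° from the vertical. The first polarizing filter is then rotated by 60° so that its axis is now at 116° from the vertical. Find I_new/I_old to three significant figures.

I_new/I_old ≈ 0.109

Before rotation:
I₁ = I₀ cos²(56° − 34°) = I₀ cos²(22°) = 0.8597 I₀.
I₂ = I₁ cos²(119° − 56°) = 0.8597 I₀ · cos²(63°) = 0.1772 I₀.
I₃ = I₂ cos²(131° − 119°) = 0.1772 I₀ · cos²(12°) = 0.1695 I₀.
After rotation:
I₁ = I₀ cos²(116° − 34°) = I₀ cos²(82°) = 0.01937 I₀.
I₂ = I₁ cos²(119° − 116°) = 0.01937 I₀ · cos²(3°) = 0.01932 I₀.
I₃ = I₂ cos²(131° − 119°) = 0.01932 I₀ · cos²(12°) = 0.01848 I₀.
Ratio = 0.01848 / 0.1695 = 0.109.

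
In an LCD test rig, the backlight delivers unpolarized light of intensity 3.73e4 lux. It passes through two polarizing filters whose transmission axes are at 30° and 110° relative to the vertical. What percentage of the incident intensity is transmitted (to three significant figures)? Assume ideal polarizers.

Unpolarized light through the first polarizer → I₁ = 3.73e4 lux/2 = 1.865e+04 lux, polarized at 30°.
I₂ = I₁ · cos²(80°) = 1.865e+04 · 0.03015 = 562.4 lux.
That is 1.508% of the incident intensity.

≈ 1.51%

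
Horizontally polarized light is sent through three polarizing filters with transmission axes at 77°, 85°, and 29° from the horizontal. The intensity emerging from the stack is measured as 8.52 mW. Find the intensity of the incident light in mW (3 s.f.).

By Malus's law, I₁ = I₀ cos²(77° − 0°) = I₀ cos²(77°) = 0.0506 I₀.
I₂ = I₁ cos²(85° − 77°) = 0.0506 I₀ · cos²(8°) = 0.04962 I₀.
I₃ = I₂ cos²(29° − 85°) = 0.04962 I₀ · cos²(56°) = 0.01552 I₀.
So 8.52 mW = 0.01552 I₀, giving I₀ = 8.52/0.01552 = 549.1 mW.

I₀ ≈ 549 mW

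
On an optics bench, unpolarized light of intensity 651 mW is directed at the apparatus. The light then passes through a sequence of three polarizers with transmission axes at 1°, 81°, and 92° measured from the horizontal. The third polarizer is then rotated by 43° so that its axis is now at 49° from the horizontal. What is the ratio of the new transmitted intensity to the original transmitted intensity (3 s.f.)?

Before rotation:
Unpolarized light through the first polarizer → I₁ = ½ I₀, now polarized at 1°.
I₂ = I₁ cos²(81° − 1°) = 0.5 I₀ · cos²(80°) = 0.01508 I₀.
I₃ = I₂ cos²(92° − 81°) = 0.01508 I₀ · cos²(11°) = 0.01453 I₀.
After rotation:
Unpolarized light through the first polarizer → I₁ = ½ I₀, now polarized at 1°.
I₂ = I₁ cos²(81° − 1°) = 0.5 I₀ · cos²(80°) = 0.01508 I₀.
I₃ = I₂ cos²(49° − 81°) = 0.01508 I₀ · cos²(32°) = 0.01084 I₀.
Ratio = 0.01084 / 0.01453 = 0.7464.

I_new/I_old ≈ 0.746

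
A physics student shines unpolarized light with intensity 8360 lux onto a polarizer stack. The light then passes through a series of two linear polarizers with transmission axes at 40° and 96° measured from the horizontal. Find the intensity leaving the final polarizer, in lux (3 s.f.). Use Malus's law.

Unpolarized light through the first polarizer → I₁ = 8360 lux/2 = 4180 lux, polarized at 40°.
I₂ = I₁ · cos²(56°) = 4180 · 0.3127 = 1307 lux.

I ≈ 1310 lux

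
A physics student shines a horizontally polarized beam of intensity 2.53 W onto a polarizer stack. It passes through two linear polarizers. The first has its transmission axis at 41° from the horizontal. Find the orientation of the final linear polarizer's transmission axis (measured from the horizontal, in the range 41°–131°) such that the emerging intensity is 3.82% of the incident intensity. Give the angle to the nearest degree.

θ ≈ 116°

By Malus's law, I₁ = I₀ cos²(41° − 0°) = I₀ cos²(41°) = 0.5696 I₀.
Need I₂/I₀ = 0.0382, so cos²(θ − 41°) = 0.0382 / 0.5696 = 0.06707.
θ − 41° = arccos(√0.06707) = 75.0°, giving θ ≈ 41 + 75.0 = 116.0°.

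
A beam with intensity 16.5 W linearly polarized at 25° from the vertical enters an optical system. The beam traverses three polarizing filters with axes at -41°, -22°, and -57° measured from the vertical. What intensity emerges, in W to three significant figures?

I ≈ 1.64 W

I₁ = 16.5 W · cos²(66°) = 2.73 W.
I₂ = I₁ · cos²(19°) = 2.73 · 0.894 = 2.44 W.
I₃ = I₂ · cos²(35°) = 2.44 · 0.671 = 1.637 W.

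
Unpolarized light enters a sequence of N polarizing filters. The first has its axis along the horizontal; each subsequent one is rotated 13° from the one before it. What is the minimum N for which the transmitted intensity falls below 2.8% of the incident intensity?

N = 57

First polarizer halves the unpolarized light: factor 1/2.
Each further stage multiplies by cos²(13°) = 0.9494.
After N polarizers: T = 0.5·0.9494^(N−1). Require T < 0.028 ⇒ N−1 > ln(0.028/0.5)/ln(0.9494) = 55.51, so N−1 ≥ 56 and N = 57.
Check: N=57 gives T = 0.02729 < 0.028; N=56 gives T = 0.02875.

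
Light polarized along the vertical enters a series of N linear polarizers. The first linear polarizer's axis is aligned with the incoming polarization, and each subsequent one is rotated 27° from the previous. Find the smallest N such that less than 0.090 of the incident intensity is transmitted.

N = 12

First polarizer is aligned with the polarization: full transmission.
Each further stage multiplies by cos²(27°) = 0.7939.
After N polarizers: T = 0.7939^(N−1). Require T < 0.090 ⇒ N−1 > ln(0.090)/ln(0.7939) = 10.43, so N−1 ≥ 11 and N = 12.
Check: N=12 gives T = 0.07895 < 0.090; N=11 gives T = 0.09945.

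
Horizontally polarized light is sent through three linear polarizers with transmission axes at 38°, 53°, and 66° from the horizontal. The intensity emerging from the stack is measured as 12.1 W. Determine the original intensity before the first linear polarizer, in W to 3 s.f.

I₀ ≈ 22.0 W

By Malus's law, I₁ = I₀ cos²(38° − 0°) = I₀ cos²(38°) = 0.621 I₀.
I₂ = I₁ cos²(53° − 38°) = 0.621 I₀ · cos²(15°) = 0.5794 I₀.
I₃ = I₂ cos²(66° − 53°) = 0.5794 I₀ · cos²(13°) = 0.55 I₀.
So 12.1 W = 0.55 I₀, giving I₀ = 12.1/0.55 = 22 W.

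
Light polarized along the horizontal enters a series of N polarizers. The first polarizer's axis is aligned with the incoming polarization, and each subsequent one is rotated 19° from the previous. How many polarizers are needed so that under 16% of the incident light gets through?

N = 18

First polarizer is aligned with the polarization: full transmission.
Each further stage multiplies by cos²(19°) = 0.894.
After N polarizers: T = 0.894^(N−1). Require T < 0.16 ⇒ N−1 > ln(0.16)/ln(0.894) = 16.36, so N−1 ≥ 17 and N = 18.
Check: N=18 gives T = 0.1489 < 0.16; N=17 gives T = 0.1665.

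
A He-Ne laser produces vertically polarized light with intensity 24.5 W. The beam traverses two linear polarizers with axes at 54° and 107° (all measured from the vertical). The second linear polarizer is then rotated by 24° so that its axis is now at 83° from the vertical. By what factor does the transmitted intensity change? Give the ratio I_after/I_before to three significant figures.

I_new/I_old ≈ 2.11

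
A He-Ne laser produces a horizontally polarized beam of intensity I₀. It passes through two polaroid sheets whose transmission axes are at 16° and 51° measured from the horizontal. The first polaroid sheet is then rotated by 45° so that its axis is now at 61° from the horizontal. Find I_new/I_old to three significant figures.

Before rotation:
I₁ = I₀ cos²(16° − 0°) = I₀ cos²(16°) = 0.924 I₀.
I₂ = I₁ cos²(51° − 16°) = 0.924 I₀ · cos²(35°) = 0.62 I₀.
After rotation:
I₁ = I₀ cos²(61° − 0°) = I₀ cos²(61°) = 0.235 I₀.
I₂ = I₁ cos²(51° − 61°) = 0.235 I₀ · cos²(10°) = 0.228 I₀.
Ratio = 0.228 / 0.62 = 0.3676.

I_new/I_old ≈ 0.368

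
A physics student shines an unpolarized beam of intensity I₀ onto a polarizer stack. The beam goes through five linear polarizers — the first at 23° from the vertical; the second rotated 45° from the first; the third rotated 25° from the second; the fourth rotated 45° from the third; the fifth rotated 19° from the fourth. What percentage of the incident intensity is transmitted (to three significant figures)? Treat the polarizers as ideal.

≈ 9.18%

Unpolarized light through the first polarizer → I₁ = ½ I₀, now polarized at 23°.
I₂ = I₁ cos²(45°) = 0.5 · 0.5 I₀ = 0.25 I₀.
I₃ = I₂ cos²(25°) = 0.25 · 0.8214 I₀ = 0.2053 I₀.
I₄ = I₃ cos²(45°) = 0.2053 · 0.5 I₀ = 0.1027 I₀.
I₅ = I₄ cos²(19°) = 0.1027 · 0.894 I₀ = 0.09179 I₀.
That is 9.179% of the incident intensity.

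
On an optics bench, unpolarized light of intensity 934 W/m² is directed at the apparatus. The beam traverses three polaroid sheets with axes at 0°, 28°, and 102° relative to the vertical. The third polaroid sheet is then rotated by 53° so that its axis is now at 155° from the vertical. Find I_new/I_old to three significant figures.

Before rotation:
Unpolarized light through the first polarizer → I₁ = ½ I₀, now polarized at 0°.
I₂ = I₁ cos²(28° − 0°) = 0.5 I₀ · cos²(28°) = 0.3898 I₀.
I₃ = I₂ cos²(102° − 28°) = 0.3898 I₀ · cos²(74°) = 0.02962 I₀.
After rotation:
Unpolarized light through the first polarizer → I₁ = ½ I₀, now polarized at 0°.
I₂ = I₁ cos²(28° − 0°) = 0.5 I₀ · cos²(28°) = 0.3898 I₀.
Angle between axes 2 and 3: 53°. I₃ = 0.3898 I₀ · cos²(53°) = 0.1412 I₀.
Ratio = 0.1412 / 0.02962 = 4.767.

I_new/I_old ≈ 4.77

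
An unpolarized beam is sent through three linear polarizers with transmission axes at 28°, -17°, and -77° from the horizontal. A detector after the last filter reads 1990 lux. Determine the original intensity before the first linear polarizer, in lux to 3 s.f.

Unpolarized light through the first polarizer → I₁ = ½ I₀, now polarized at 28°.
I₂ = I₁ cos²(-17° − 28°) = 0.5 I₀ · cos²(45°) = 0.25 I₀.
I₃ = I₂ cos²(-77° + 17°) = 0.25 I₀ · cos²(60°) = 0.0625 I₀.
So 1990 lux = 0.0625 I₀, giving I₀ = 1990/0.0625 = 3.184e+04 lux.

I₀ ≈ 3.18e4 lux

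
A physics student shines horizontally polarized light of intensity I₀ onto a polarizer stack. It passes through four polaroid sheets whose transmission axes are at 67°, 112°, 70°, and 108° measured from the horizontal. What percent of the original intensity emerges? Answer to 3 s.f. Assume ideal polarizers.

By Malus's law, I₁ = I₀ cos²(67° − 0°) = I₀ cos²(67°) = 0.1527 I₀.
I₂ = I₁ cos²(112° − 67°) = 0.1527 I₀ · cos²(45°) = 0.07634 I₀.
I₃ = I₂ cos²(70° − 112°) = 0.07634 I₀ · cos²(42°) = 0.04216 I₀.
I₄ = I₃ cos²(108° − 70°) = 0.04216 I₀ · cos²(38°) = 0.02618 I₀.
That is 2.618% of the incident intensity.

≈ 2.62%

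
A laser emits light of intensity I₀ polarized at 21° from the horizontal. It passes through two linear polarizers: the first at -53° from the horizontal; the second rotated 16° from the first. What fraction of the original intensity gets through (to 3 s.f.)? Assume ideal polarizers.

By Malus's law, I₁ = I₀ cos²(-53° − 21°) = I₀ cos²(74°) = 0.07598 I₀.
I₂ = I₁ cos²(16°) = 0.07598 · 0.924 I₀ = 0.0702 I₀.
Transmitted fraction = 0.0702.

≈ 0.0702 I₀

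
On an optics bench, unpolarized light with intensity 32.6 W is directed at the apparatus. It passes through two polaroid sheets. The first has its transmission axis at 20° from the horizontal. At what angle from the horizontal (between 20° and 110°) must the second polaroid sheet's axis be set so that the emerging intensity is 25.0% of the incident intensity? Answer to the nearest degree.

Unpolarized light through the first polarizer → I₁ = ½ I₀, now polarized at 20°.
Need I₂/I₀ = 0.25, so cos²(θ − 20°) = 0.25 / 0.5 = 0.5.
θ − 20° = arccos(√0.5) = 45.0°, giving θ ≈ 20 + 45.0 = 65.0°.

θ ≈ 65°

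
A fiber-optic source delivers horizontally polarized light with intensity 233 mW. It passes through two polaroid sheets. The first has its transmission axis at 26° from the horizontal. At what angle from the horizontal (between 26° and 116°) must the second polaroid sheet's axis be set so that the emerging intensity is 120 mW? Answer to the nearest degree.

θ ≈ 63°

I₁ = I₀ cos²(26° − 0°) = I₀ cos²(26°) = 0.8078 I₀.
Target fraction: 120 / 233 mW = 0.515 of I₀.
Need I₂/I₀ = 0.515, so cos²(θ − 26°) = 0.515 / 0.8078 = 0.6375.
θ − 26° = arccos(√0.6375) = 37.0°, giving θ ≈ 26 + 37.0 = 63.0°.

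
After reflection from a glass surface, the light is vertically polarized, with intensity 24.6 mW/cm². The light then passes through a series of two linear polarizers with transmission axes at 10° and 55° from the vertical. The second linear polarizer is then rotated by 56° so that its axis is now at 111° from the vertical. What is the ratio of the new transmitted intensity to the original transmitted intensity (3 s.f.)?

Before rotation:
I₁ = I₀ cos²(10° − 0°) = I₀ cos²(10°) = 0.9698 I₀.
I₂ = I₁ cos²(55° − 10°) = 0.9698 I₀ · cos²(45°) = 0.4849 I₀.
After rotation:
I₁ = I₀ cos²(10° − 0°) = I₀ cos²(10°) = 0.9698 I₀.
Angle between axes 1 and 2: 79°. I₂ = 0.9698 I₀ · cos²(79°) = 0.03531 I₀.
Ratio = 0.03531 / 0.4849 = 0.07282.

I_new/I_old ≈ 0.0728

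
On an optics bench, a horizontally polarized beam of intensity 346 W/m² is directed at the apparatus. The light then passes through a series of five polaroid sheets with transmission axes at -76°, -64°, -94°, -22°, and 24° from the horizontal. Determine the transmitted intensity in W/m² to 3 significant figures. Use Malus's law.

By Malus's law, I₁ = 346 W/m² · cos²(76°) = 20.25 W/m².
I₂ = I₁ · cos²(12°) = 20.25 · 0.9568 = 19.37 W/m².
I₃ = I₂ · cos²(30°) = 19.37 · 0.75 = 14.53 W/m².
I₄ = I₃ · cos²(72°) = 14.53 · 0.09549 = 1.388 W/m².
I₅ = I₄ · cos²(46°) = 1.388 · 0.4826 = 0.6696 W/m².

I ≈ 0.670 W/m²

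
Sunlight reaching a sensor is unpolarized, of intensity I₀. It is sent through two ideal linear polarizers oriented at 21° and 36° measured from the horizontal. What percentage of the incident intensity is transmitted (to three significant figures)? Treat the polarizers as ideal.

Unpolarized light through the first polarizer → I₁ = ½ I₀, now polarized at 21°.
I₂ = I₁ cos²(36° − 21°) = 0.5 I₀ · cos²(15°) = 0.4665 I₀.
That is 46.65% of the incident intensity.

≈ 46.7%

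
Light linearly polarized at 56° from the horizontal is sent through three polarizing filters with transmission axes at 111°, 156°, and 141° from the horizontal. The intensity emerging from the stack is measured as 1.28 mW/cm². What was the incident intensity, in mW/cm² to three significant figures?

I₀ ≈ 8.34 mW/cm²

I₁ = I₀ cos²(111° − 56°) = I₀ cos²(55°) = 0.329 I₀.
I₂ = I₁ cos²(156° − 111°) = 0.329 I₀ · cos²(45°) = 0.1645 I₀.
I₃ = I₂ cos²(141° − 156°) = 0.1645 I₀ · cos²(15°) = 0.1535 I₀.
So 1.28 mW/cm² = 0.1535 I₀, giving I₀ = 1.28/0.1535 = 8.34 mW/cm².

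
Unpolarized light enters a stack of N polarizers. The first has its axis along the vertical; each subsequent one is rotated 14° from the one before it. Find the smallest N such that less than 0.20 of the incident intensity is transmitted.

N = 17

First polarizer halves the unpolarized light: factor 1/2.
Each further stage multiplies by cos²(14°) = 0.9415.
After N polarizers: T = 0.5·0.9415^(N−1). Require T < 0.20 ⇒ N−1 > ln(0.20/0.5)/ln(0.9415) = 15.19, so N−1 ≥ 16 and N = 17.
Check: N=17 gives T = 0.1905 < 0.20; N=16 gives T = 0.2023.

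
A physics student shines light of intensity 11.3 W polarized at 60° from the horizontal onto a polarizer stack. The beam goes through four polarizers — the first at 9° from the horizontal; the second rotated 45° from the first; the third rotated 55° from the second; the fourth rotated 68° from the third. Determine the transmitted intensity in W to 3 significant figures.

I₁ = 11.3 W · cos²(51°) = 4.475 W.
I₂ = I₁ · cos²(45°) = 4.475 · 0.5 = 2.238 W.
I₃ = I₂ · cos²(55°) = 2.238 · 0.329 = 0.7362 W.
I₄ = I₃ · cos²(68°) = 0.7362 · 0.1403 = 0.1033 W.

I ≈ 0.103 W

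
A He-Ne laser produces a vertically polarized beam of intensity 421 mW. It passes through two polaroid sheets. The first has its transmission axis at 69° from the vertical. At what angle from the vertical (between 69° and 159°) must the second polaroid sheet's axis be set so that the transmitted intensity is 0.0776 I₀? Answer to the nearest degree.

I₁ = I₀ cos²(69° − 0°) = I₀ cos²(69°) = 0.1284 I₀.
Need I₂/I₀ = 0.0776, so cos²(θ − 69°) = 0.0776 / 0.1284 = 0.6042.
θ − 69° = arccos(√0.6042) = 39.0°, giving θ ≈ 69 + 39.0 = 108.0°.

θ ≈ 108°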